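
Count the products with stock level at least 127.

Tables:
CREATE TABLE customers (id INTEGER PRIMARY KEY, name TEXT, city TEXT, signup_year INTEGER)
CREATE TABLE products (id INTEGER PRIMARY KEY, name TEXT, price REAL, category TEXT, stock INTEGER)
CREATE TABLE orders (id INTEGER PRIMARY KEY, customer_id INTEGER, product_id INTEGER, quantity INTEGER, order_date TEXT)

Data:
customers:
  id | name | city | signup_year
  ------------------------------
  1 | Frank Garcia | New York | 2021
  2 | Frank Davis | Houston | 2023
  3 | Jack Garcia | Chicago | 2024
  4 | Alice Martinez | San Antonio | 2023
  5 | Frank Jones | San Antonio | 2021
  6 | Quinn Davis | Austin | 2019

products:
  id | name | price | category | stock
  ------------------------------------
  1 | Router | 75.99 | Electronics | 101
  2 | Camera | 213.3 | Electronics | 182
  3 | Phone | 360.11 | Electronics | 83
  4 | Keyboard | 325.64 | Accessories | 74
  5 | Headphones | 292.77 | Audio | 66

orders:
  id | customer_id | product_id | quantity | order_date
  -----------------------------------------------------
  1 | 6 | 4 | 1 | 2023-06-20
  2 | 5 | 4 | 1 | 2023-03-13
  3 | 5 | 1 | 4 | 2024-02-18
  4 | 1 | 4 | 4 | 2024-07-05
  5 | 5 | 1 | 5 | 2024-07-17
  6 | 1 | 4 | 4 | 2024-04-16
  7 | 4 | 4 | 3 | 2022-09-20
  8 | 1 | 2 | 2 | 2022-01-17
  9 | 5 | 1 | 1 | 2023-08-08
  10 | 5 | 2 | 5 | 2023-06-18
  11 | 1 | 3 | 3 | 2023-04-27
SELECT COUNT(*) FROM products WHERE stock >= 127

Execution result:
1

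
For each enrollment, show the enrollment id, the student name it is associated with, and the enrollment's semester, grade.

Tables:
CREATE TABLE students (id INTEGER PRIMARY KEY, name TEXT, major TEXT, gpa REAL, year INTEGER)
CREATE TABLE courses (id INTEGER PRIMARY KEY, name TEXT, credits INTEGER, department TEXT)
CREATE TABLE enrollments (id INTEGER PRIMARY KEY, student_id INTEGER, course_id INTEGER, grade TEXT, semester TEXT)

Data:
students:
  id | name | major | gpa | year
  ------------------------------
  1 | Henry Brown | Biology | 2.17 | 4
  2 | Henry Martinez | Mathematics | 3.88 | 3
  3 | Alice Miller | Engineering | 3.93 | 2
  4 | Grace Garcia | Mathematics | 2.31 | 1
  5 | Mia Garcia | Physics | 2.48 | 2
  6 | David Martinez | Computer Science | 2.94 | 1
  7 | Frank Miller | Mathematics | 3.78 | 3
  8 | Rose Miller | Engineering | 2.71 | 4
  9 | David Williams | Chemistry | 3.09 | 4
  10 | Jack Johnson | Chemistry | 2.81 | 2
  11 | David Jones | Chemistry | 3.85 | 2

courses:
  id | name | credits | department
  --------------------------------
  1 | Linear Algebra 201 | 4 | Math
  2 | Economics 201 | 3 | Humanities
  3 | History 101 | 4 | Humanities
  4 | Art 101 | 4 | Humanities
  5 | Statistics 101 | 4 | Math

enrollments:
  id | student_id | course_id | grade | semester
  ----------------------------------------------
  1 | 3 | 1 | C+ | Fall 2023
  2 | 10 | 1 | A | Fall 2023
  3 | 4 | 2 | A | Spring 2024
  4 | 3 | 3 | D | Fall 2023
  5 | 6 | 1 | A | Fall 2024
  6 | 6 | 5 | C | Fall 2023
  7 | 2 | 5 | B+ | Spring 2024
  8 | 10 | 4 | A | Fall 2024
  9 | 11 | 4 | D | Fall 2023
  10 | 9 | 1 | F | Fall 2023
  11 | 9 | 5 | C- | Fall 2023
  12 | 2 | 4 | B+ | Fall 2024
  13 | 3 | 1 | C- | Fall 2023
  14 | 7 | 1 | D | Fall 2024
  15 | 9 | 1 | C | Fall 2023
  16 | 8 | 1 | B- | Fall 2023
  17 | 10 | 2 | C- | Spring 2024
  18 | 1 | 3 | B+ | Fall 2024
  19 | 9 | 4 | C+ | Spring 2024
SELECT c.id, p.name AS student, c.semester, c.grade FROM enrollments c JOIN students p ON c.student_id = p.id

Execution result:
id | student | semester | grade
1 | Alice Miller | Fall 2023 | C+
2 | Jack Johnson | Fall 2023 | A
3 | Grace Garcia | Spring 2024 | A
4 | Alice Miller | Fall 2023 | D
5 | David Martinez | Fall 2024 | A
6 | David Martinez | Fall 2023 | C
7 | Henry Martinez | Spring 2024 | B+
8 | Jack Johnson | Fall 2024 | A
9 | David Jones | Fall 2023 | D
10 | David Williams | Fall 2023 | F
11 | David Williams | Fall 2023 | C-
12 | Henry Martinez | Fall 2024 | B+
13 | Alice Miller | Fall 2023 | C-
14 | Frank Miller | Fall 2024 | D
15 | David Williams | Fall 2023 | C
16 | Rose Miller | Fall 2023 | B-
17 | Jack Johnson | Spring 2024 | C-
18 | Henry Brown | Fall 2024 | B+
19 | David Williams | Spring 2024 | C+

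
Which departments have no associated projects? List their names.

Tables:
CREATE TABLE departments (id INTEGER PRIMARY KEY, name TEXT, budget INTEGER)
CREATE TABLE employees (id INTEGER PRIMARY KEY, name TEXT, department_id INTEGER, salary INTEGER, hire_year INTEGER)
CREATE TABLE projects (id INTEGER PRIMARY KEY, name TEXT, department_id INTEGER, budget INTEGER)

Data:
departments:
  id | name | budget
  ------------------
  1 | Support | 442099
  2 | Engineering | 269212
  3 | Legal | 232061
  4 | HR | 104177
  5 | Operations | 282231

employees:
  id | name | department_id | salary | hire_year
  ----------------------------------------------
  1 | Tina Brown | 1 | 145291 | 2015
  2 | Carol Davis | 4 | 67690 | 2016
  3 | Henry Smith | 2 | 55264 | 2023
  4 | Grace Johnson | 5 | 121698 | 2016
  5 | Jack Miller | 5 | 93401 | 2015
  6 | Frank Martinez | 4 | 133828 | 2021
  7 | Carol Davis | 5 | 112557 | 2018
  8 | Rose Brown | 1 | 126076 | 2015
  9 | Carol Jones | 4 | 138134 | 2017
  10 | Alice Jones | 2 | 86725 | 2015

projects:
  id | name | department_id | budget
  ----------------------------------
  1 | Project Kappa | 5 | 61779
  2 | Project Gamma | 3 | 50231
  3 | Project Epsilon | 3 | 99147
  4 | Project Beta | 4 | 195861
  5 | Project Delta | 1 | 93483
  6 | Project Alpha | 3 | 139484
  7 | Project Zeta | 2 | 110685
SELECT p.name FROM departments p LEFT JOIN projects c ON c.department_id = p.id WHERE c.id IS NULL

Execution result:
(no rows)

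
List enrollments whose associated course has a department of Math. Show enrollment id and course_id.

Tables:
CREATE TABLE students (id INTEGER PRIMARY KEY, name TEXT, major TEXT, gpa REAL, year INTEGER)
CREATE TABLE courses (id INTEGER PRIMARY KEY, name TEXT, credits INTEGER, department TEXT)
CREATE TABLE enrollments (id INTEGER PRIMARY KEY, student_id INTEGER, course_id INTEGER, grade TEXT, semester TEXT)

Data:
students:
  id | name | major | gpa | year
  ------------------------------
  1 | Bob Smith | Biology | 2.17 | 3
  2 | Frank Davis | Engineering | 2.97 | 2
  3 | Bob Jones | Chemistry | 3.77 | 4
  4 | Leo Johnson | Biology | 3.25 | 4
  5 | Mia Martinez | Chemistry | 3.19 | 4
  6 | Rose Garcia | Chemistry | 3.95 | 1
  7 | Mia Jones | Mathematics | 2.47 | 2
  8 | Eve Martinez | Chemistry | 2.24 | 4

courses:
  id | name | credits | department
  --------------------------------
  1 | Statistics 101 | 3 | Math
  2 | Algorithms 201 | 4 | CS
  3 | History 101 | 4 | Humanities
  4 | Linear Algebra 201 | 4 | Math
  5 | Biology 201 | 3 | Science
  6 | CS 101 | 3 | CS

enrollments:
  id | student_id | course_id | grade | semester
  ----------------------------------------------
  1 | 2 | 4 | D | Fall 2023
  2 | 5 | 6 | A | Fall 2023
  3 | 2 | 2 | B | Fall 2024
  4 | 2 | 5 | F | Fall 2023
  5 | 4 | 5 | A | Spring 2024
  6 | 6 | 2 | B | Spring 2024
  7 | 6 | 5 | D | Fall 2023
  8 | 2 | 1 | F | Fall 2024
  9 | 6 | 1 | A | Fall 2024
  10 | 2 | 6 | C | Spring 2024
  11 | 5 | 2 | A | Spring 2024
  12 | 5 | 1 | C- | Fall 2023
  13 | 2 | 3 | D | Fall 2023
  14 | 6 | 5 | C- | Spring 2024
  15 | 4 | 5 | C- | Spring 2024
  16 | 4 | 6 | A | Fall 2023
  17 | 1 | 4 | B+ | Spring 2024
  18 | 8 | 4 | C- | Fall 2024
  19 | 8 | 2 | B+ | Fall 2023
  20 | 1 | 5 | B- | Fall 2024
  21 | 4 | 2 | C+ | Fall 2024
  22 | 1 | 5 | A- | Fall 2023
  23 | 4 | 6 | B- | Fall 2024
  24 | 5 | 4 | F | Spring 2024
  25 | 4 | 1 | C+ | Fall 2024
SELECT id, course_id FROM enrollments WHERE course_id IN (SELECT id FROM courses WHERE department = 'Math')

Execution result:
id | course_id
1 | 4
8 | 1
9 | 1
12 | 1
17 | 4
18 | 4
24 | 4
25 | 1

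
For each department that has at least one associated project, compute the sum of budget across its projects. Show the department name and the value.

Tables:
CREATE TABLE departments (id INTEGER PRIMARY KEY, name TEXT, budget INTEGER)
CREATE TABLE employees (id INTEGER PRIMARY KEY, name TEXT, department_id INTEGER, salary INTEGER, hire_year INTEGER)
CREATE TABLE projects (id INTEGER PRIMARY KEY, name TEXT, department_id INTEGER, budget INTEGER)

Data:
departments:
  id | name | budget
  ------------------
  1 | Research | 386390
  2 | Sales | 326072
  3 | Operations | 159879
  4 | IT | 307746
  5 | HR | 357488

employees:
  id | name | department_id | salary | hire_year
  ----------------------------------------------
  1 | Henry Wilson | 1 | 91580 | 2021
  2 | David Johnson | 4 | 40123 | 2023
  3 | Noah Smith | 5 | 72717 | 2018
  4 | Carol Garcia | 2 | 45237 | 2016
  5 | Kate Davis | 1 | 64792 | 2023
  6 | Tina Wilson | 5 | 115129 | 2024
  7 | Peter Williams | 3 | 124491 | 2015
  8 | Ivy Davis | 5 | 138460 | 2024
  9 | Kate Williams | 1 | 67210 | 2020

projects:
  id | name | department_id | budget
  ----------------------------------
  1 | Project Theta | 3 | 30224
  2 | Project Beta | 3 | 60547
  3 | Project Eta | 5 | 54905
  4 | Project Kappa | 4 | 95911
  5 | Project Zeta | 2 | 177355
SELECT p.name, SUM(c.budget) AS sum_budget FROM projects c JOIN departments p ON c.department_id = p.id GROUP BY p.id, p.name

Execution result:
name | sum_budget
Sales | 177355
Operations | 90771
IT | 95911
HR | 54905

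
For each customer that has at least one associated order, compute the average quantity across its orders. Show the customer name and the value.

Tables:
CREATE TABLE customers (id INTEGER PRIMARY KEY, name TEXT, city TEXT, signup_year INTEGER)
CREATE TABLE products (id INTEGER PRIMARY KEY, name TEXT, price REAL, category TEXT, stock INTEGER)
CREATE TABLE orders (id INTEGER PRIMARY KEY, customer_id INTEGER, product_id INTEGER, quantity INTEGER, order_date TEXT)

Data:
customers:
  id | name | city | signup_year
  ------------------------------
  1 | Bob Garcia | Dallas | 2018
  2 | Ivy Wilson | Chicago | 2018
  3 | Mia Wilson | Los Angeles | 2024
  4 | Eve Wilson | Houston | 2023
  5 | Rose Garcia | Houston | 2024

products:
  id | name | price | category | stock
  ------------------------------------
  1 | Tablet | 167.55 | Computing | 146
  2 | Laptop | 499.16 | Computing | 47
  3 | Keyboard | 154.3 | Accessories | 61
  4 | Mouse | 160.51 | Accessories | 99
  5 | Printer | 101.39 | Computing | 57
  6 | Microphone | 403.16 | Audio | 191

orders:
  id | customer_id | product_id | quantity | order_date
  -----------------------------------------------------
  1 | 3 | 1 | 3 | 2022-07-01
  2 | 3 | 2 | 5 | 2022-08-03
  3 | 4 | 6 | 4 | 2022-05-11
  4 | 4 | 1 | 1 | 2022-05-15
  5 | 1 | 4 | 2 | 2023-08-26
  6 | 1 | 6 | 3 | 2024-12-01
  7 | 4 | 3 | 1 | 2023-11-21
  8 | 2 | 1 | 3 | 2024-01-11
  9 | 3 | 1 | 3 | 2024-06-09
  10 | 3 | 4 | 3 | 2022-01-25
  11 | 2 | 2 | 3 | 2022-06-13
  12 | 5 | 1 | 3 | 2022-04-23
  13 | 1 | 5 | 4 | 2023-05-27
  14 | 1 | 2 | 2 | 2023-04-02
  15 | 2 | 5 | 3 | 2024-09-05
SELECT p.name, AVG(c.quantity) AS avg_quantity FROM orders c JOIN customers p ON c.customer_id = p.id GROUP BY p.id, p.name

Execution result:
name | avg_quantity
Bob Garcia | 2.75
Ivy Wilson | 3.00
Mia Wilson | 3.50
Eve Wilson | 2.00
Rose Garcia | 3.00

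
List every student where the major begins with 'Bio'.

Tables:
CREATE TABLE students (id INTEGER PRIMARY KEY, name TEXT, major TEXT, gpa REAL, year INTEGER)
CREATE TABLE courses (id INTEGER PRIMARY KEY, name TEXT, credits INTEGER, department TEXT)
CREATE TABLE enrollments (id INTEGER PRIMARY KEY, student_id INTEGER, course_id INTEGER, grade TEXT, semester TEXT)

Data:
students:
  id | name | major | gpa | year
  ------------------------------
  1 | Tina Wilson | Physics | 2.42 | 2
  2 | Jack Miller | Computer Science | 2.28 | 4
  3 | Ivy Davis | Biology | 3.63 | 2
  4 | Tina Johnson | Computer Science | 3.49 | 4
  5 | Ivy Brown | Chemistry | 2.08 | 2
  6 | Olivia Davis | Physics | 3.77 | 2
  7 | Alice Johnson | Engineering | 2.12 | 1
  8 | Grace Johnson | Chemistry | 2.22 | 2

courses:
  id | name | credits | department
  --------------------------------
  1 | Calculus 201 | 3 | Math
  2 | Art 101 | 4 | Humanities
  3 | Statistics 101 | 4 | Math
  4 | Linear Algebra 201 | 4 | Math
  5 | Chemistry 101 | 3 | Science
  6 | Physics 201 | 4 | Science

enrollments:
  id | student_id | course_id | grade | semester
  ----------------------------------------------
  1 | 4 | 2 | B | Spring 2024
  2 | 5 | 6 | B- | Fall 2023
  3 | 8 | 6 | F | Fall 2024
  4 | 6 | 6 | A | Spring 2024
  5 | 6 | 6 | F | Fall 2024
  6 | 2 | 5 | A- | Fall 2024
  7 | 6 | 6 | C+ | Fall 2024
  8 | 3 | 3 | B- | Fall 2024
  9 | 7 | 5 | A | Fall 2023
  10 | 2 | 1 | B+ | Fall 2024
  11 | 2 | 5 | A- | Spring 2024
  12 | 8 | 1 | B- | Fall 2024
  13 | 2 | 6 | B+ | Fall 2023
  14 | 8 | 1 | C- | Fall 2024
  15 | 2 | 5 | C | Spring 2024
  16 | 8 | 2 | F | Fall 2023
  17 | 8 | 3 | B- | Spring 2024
SELECT name, major FROM students WHERE major LIKE 'Bio%'

Execution result:
name | major
Ivy Davis | Biology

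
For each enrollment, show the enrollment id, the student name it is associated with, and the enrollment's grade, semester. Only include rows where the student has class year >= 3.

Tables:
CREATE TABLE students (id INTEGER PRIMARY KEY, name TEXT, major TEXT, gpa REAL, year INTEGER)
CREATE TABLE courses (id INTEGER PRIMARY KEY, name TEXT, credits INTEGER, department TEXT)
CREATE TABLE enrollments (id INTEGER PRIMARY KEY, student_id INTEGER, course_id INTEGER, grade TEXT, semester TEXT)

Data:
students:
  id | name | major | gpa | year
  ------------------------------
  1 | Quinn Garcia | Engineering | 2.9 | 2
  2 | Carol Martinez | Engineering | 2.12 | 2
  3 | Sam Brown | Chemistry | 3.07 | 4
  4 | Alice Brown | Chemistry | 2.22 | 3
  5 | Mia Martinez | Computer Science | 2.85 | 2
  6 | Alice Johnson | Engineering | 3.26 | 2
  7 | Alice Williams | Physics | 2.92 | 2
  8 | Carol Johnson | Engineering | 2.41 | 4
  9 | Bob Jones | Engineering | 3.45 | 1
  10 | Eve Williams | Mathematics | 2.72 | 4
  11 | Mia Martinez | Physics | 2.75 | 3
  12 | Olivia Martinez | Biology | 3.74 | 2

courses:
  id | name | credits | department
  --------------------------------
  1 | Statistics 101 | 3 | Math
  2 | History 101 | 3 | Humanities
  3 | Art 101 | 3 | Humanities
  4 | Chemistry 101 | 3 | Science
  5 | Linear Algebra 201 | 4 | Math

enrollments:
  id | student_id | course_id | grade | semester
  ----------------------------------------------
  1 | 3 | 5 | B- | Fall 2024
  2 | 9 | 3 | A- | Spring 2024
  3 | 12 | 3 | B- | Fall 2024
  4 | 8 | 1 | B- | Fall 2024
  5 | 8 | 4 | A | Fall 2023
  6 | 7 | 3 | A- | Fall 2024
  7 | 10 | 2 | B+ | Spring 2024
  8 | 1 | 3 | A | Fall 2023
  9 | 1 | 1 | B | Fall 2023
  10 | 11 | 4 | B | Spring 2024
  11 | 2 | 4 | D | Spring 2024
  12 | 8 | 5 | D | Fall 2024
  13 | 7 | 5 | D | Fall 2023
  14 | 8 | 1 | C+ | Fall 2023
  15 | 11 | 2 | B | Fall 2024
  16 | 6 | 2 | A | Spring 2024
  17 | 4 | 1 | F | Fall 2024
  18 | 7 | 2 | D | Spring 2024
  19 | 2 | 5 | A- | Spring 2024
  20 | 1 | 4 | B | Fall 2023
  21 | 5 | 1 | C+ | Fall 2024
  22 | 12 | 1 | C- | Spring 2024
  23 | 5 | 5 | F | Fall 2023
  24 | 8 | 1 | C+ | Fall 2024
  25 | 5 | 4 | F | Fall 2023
SELECT c.id, p.name AS student, c.grade, c.semester FROM enrollments c JOIN students p ON c.student_id = p.id WHERE p.year >= 3

Execution result:
id | student | grade | semester
1 | Sam Brown | B- | Fall 2024
4 | Carol Johnson | B- | Fall 2024
5 | Carol Johnson | A | Fall 2023
7 | Eve Williams | B+ | Spring 2024
10 | Mia Martinez | B | Spring 2024
12 | Carol Johnson | D | Fall 2024
14 | Carol Johnson | C+ | Fall 2023
15 | Mia Martinez | B | Fall 2024
17 | Alice Brown | F | Fall 2024
24 | Carol Johnson | C+ | Fall 2024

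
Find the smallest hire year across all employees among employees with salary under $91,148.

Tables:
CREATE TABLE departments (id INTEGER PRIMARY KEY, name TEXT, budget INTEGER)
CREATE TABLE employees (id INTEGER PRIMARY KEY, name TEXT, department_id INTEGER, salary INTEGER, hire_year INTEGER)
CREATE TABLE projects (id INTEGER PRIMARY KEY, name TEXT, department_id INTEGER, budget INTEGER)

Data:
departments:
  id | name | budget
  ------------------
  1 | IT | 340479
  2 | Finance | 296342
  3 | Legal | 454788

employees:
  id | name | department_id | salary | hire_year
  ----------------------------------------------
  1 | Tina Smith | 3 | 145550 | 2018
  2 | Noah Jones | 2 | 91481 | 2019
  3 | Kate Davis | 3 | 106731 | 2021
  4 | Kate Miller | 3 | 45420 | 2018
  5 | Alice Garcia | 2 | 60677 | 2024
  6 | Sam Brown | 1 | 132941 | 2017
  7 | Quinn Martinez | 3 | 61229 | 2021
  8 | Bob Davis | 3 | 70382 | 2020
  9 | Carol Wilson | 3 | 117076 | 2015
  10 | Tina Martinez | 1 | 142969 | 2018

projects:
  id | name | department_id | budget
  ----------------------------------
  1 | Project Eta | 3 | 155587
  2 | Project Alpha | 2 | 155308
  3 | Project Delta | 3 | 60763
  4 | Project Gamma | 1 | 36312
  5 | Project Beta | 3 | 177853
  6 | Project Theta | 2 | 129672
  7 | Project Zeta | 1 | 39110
SELECT MIN(hire_year) FROM employees WHERE salary < 91148

Execution result:
2018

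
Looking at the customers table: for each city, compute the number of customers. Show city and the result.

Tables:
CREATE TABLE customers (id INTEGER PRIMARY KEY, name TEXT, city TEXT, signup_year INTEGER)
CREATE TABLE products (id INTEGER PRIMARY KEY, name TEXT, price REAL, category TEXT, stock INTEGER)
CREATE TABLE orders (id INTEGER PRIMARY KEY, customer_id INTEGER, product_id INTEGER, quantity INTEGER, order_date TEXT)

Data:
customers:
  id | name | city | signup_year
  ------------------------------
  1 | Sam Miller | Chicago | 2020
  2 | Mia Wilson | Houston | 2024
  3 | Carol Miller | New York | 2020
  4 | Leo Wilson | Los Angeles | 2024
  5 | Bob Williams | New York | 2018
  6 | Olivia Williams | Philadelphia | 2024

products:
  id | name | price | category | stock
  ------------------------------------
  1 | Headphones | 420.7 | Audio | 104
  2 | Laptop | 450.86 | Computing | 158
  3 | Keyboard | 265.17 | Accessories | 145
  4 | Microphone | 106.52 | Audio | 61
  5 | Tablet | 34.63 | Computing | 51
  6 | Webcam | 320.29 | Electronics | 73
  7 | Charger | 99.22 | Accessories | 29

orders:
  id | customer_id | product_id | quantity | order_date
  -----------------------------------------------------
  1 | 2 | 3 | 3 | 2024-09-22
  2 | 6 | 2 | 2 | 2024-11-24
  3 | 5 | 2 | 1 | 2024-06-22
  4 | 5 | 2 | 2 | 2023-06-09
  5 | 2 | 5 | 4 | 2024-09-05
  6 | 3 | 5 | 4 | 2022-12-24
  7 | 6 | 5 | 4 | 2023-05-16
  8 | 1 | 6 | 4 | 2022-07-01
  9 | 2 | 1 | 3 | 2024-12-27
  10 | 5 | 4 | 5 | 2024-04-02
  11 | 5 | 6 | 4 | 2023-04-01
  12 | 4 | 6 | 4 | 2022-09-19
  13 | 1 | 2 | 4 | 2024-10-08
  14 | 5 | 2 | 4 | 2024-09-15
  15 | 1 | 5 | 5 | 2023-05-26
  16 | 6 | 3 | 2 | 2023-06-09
SELECT city, COUNT(*) AS n FROM customers GROUP BY city

Execution result:
city | n
Chicago | 1
Houston | 1
Los Angeles | 1
New York | 2
Philadelphia | 1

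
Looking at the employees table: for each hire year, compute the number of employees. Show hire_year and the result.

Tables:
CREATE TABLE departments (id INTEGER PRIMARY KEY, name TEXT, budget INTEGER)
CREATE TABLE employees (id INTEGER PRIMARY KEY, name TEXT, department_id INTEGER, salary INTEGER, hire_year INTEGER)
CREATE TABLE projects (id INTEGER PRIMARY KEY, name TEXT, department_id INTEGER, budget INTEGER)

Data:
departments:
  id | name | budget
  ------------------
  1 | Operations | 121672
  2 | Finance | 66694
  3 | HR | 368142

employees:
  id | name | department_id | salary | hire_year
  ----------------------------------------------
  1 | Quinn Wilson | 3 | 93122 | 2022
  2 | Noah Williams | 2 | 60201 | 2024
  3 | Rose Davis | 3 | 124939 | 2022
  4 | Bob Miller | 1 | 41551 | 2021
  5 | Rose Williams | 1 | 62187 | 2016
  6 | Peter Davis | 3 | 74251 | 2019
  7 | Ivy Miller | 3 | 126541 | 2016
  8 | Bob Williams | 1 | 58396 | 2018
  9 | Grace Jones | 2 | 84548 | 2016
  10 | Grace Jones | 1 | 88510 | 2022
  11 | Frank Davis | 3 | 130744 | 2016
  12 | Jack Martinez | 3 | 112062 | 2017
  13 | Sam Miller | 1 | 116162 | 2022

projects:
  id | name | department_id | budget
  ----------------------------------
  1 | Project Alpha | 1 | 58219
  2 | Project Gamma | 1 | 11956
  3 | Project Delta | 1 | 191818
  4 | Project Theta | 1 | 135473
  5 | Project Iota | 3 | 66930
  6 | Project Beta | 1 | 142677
SELECT hire_year, COUNT(*) AS n FROM employees GROUP BY hire_year

Execution result:
hire_year | n
2016 | 4
2017 | 1
2018 | 1
2019 | 1
2021 | 1
2022 | 4
2024 | 1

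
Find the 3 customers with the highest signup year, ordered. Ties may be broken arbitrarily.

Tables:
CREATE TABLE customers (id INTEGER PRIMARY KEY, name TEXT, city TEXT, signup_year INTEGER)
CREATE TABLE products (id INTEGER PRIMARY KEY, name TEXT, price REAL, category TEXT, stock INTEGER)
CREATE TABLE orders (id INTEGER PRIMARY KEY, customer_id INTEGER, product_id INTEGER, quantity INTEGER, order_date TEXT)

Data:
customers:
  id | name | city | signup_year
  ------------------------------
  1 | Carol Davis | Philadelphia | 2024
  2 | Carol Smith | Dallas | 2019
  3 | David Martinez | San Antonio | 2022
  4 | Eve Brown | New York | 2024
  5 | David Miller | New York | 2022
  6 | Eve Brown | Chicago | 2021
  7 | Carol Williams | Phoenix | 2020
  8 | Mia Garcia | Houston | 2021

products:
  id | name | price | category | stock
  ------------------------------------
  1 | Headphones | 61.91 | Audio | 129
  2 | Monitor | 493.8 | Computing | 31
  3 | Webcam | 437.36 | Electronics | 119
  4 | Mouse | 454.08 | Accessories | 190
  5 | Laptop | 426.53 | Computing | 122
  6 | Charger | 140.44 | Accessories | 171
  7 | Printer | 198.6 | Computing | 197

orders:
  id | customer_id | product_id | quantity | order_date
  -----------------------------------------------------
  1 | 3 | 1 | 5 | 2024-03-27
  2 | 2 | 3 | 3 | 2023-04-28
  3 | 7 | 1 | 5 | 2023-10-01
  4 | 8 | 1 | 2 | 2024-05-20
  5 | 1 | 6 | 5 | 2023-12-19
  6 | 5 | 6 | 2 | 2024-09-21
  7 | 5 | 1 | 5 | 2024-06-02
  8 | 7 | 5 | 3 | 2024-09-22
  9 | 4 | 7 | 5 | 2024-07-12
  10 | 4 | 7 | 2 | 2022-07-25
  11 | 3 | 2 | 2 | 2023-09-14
SELECT name, signup_year FROM customers ORDER BY signup_year DESC LIMIT 3

Execution result:
name | signup_year
Carol Davis | 2024
Eve Brown | 2024
David Martinez | 2022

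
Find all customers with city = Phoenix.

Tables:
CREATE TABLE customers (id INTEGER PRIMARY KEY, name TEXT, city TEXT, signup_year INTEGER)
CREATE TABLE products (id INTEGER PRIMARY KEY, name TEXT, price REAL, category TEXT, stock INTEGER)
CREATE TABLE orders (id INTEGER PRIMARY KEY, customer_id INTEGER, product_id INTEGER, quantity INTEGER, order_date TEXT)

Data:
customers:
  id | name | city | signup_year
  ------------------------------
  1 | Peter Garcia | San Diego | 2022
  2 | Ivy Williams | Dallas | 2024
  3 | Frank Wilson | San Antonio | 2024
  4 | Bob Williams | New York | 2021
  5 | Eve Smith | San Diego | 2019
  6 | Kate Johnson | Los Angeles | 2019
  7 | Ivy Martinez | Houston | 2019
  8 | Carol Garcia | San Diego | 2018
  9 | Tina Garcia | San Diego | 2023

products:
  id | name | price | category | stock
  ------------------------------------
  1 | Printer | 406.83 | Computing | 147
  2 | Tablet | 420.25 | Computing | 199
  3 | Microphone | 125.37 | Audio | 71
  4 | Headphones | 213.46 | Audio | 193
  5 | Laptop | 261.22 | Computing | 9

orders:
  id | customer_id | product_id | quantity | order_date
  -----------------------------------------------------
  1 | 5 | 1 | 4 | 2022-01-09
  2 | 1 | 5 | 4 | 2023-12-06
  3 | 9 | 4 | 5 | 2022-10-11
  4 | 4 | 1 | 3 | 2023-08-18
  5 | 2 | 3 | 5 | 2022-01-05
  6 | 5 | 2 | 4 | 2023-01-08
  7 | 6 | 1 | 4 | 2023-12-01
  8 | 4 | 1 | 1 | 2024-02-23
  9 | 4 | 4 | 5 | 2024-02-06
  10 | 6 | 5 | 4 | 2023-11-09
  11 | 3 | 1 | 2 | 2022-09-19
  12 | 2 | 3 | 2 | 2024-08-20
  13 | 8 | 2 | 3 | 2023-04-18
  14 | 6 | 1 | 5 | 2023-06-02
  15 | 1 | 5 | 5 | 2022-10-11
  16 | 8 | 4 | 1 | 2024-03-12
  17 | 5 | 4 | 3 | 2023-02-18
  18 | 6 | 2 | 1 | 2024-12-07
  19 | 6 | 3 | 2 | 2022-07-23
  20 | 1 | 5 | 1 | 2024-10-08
SELECT name, city FROM customers WHERE city = 'Phoenix'

Execution result:
(no rows)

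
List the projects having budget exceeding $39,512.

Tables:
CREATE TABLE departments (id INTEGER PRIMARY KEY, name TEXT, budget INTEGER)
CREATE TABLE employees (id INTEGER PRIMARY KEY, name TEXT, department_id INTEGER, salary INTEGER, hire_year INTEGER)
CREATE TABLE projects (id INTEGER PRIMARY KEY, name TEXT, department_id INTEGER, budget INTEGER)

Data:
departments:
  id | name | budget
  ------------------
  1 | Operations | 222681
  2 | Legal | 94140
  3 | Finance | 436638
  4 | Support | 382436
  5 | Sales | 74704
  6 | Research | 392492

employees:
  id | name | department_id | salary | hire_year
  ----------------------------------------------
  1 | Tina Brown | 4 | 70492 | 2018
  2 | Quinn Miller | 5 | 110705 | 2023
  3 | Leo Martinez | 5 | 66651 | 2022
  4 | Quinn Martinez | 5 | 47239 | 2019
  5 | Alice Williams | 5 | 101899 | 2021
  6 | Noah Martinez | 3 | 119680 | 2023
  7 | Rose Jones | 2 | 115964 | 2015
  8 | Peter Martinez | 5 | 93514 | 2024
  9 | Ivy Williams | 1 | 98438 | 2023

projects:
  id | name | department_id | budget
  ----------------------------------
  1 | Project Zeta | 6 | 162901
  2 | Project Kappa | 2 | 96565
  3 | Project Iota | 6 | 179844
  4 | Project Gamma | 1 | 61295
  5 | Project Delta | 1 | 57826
SELECT name, budget FROM projects WHERE budget > 39512

Execution result:
name | budget
Project Zeta | 162901
Project Kappa | 96565
Project Iota | 179844
Project Gamma | 61295
Project Delta | 57826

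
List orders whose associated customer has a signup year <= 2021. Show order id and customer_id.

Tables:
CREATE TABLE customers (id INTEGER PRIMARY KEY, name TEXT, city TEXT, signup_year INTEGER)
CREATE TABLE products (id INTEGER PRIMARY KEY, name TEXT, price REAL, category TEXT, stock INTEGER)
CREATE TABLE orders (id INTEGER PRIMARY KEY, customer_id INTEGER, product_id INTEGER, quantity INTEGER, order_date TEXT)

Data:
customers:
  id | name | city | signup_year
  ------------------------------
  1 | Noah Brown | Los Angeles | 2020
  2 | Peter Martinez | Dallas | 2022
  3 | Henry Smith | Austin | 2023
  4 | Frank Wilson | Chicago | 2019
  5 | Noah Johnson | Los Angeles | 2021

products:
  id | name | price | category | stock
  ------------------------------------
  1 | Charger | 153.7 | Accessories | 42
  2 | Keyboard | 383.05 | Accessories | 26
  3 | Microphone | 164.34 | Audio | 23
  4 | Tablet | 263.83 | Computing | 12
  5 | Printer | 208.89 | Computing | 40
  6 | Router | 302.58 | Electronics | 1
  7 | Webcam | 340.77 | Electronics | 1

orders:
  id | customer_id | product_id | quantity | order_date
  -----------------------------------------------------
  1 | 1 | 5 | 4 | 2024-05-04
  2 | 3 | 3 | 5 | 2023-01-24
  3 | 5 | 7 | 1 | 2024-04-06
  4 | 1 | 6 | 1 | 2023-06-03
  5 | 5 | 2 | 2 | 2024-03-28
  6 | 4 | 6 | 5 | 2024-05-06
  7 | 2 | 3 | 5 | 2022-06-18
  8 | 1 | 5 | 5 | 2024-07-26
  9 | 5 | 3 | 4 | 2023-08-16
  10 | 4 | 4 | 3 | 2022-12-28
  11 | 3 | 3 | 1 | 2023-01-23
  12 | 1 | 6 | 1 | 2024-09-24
SELECT id, customer_id FROM orders WHERE customer_id IN (SELECT id FROM customers WHERE signup_year <= 2021)

Execution result:
id | customer_id
1 | 1
3 | 5
4 | 1
5 | 5
6 | 4
8 | 1
9 | 5
10 | 4
12 | 1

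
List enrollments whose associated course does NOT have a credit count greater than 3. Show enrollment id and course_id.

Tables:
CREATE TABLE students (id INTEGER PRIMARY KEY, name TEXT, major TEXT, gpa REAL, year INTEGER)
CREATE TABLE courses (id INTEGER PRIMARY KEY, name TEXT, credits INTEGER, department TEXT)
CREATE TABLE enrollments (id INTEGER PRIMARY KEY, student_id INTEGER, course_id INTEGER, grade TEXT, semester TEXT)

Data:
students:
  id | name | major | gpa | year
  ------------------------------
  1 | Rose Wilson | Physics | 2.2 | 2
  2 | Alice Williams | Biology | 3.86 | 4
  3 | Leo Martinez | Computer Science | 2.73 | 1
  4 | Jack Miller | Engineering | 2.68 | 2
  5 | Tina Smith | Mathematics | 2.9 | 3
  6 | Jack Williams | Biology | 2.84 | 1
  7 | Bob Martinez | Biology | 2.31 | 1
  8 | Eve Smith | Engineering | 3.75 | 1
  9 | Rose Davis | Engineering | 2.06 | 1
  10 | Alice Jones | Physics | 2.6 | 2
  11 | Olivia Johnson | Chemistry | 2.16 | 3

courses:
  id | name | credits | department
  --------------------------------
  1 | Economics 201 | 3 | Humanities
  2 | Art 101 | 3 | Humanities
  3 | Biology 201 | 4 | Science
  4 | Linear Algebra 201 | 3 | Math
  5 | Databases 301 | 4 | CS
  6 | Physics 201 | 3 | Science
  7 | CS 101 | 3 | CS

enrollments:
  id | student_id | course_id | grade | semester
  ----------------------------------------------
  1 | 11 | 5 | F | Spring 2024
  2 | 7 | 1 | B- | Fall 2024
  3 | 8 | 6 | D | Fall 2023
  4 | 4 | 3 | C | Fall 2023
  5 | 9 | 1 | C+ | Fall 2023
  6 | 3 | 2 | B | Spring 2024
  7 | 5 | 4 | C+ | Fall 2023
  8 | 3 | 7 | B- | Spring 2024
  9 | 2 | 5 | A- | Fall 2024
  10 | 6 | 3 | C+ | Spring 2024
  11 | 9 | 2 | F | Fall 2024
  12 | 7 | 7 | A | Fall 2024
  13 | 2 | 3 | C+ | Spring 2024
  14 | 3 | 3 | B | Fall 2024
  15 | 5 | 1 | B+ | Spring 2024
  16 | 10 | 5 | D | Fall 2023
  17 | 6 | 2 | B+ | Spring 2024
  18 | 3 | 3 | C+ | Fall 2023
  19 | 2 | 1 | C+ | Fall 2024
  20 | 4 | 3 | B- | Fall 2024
SELECT id, course_id FROM enrollments WHERE course_id NOT IN (SELECT id FROM courses WHERE credits > 3)

Execution result:
id | course_id
2 | 1
3 | 6
5 | 1
6 | 2
7 | 4
8 | 7
11 | 2
12 | 7
15 | 1
17 | 2
19 | 1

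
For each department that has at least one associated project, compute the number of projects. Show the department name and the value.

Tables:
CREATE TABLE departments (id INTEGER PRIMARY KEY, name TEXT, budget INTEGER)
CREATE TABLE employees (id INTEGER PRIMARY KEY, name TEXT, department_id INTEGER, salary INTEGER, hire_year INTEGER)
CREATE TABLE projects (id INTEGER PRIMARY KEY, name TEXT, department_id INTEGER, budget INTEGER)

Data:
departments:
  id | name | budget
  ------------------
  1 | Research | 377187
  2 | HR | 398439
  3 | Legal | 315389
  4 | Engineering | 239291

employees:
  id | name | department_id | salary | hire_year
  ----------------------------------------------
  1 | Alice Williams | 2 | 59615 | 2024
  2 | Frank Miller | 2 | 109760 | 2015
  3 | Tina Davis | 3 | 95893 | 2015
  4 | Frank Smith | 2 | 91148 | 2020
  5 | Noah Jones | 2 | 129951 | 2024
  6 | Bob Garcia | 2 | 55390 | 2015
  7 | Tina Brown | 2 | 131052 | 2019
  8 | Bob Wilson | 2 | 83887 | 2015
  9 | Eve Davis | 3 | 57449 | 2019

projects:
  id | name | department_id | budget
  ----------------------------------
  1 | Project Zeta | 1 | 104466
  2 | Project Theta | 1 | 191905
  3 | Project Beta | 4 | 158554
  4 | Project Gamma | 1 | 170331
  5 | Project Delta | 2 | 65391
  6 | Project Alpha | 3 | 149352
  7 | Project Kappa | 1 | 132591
SELECT p.name, COUNT(*) AS n FROM projects c JOIN departments p ON c.department_id = p.id GROUP BY p.id, p.name

Execution result:
name | n
Research | 4
HR | 1
Legal | 1
Engineering | 1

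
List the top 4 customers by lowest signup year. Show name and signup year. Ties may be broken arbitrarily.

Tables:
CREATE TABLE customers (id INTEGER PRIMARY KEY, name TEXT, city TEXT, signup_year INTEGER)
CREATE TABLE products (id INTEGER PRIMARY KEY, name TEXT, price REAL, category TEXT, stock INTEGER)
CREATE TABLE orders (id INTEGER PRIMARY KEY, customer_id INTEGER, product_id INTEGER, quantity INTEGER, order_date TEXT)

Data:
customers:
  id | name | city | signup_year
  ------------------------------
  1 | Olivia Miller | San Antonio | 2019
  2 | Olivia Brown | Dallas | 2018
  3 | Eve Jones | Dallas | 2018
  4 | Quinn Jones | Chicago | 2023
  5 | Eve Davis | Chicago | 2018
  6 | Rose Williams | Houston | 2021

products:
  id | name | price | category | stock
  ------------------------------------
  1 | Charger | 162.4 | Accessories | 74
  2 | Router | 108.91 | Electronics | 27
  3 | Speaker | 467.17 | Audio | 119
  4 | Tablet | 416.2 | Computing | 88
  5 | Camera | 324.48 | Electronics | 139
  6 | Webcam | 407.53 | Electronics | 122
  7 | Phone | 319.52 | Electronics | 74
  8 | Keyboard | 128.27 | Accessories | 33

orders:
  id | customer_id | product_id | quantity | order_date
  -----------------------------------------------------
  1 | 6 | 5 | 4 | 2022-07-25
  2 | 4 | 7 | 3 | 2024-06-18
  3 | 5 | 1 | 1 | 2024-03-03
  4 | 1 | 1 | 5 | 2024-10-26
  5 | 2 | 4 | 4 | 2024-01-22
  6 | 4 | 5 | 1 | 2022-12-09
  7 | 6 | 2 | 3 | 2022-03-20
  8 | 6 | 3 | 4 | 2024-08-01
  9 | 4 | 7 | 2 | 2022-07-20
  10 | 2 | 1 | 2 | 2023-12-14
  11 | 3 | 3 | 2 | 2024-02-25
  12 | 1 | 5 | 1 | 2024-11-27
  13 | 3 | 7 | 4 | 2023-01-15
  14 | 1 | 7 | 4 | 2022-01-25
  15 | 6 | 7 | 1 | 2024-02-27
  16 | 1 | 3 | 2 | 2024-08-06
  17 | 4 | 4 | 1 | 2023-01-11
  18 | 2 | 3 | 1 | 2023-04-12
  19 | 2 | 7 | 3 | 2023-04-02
SELECT name, signup_year FROM customers ORDER BY signup_year ASC LIMIT 4

Execution result:
name | signup_year
Olivia Brown | 2018
Eve Jones | 2018
Eve Davis | 2018
Olivia Miller | 2019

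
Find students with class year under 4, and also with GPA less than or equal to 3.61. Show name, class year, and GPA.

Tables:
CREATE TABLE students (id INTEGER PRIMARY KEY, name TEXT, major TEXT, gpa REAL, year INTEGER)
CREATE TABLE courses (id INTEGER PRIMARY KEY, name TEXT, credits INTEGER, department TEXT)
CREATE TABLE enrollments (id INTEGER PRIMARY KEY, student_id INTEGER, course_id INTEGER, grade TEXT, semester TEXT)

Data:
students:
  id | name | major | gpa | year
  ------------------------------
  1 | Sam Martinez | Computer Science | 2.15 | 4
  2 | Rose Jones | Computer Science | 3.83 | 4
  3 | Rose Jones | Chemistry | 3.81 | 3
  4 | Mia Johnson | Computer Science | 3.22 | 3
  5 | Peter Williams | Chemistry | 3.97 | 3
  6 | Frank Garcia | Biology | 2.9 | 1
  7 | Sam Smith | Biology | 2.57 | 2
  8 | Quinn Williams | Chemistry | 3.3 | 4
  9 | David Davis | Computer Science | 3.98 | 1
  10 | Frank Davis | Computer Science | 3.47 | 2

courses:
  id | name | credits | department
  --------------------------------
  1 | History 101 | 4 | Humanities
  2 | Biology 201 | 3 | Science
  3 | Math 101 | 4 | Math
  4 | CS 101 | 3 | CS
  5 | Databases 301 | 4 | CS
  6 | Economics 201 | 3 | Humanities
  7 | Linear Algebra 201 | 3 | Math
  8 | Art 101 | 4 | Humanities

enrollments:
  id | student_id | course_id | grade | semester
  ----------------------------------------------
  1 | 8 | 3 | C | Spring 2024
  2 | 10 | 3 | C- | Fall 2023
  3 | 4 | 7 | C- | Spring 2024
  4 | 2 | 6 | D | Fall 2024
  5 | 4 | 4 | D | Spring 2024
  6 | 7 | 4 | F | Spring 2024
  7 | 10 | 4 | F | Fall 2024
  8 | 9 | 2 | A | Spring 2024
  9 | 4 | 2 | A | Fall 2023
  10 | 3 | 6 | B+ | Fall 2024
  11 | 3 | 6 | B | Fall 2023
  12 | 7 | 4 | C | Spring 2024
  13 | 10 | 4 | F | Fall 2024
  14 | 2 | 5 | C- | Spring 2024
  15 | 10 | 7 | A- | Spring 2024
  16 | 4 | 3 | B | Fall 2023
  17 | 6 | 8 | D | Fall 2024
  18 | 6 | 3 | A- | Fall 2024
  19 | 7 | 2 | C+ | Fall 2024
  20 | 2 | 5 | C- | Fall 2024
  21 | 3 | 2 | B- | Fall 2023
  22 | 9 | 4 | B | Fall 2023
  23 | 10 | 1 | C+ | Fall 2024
SELECT name, year, gpa FROM students WHERE year < 4 AND gpa <= 3.61

Execution result:
name | year | gpa
Mia Johnson | 3 | 3.22
Frank Garcia | 1 | 2.90
Sam Smith | 2 | 2.57
Frank Davis | 2 | 3.47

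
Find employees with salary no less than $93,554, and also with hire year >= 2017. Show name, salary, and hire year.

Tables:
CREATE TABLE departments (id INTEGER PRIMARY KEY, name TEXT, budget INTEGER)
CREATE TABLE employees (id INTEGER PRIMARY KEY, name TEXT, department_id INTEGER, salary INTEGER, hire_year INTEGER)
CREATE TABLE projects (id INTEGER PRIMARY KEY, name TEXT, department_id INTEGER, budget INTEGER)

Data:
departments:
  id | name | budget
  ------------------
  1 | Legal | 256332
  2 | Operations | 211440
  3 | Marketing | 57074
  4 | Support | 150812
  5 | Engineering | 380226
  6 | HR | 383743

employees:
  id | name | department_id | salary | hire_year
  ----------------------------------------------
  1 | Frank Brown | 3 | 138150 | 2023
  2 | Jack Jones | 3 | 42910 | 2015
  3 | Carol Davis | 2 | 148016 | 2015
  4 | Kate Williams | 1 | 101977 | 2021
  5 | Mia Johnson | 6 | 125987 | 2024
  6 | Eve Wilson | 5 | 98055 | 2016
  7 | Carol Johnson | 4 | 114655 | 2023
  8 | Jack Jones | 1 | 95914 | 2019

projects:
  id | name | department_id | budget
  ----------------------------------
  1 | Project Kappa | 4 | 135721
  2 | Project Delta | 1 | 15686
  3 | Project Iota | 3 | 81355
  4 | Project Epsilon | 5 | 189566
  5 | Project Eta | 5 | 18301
SELECT name, salary, hire_year FROM employees WHERE salary >= 93554 AND hire_year >= 2017

Execution result:
name | salary | hire_year
Frank Brown | 138150 | 2023
Kate Williams | 101977 | 2021
Mia Johnson | 125987 | 2024
Carol Johnson | 114655 | 2023
Jack Jones | 95914 | 2019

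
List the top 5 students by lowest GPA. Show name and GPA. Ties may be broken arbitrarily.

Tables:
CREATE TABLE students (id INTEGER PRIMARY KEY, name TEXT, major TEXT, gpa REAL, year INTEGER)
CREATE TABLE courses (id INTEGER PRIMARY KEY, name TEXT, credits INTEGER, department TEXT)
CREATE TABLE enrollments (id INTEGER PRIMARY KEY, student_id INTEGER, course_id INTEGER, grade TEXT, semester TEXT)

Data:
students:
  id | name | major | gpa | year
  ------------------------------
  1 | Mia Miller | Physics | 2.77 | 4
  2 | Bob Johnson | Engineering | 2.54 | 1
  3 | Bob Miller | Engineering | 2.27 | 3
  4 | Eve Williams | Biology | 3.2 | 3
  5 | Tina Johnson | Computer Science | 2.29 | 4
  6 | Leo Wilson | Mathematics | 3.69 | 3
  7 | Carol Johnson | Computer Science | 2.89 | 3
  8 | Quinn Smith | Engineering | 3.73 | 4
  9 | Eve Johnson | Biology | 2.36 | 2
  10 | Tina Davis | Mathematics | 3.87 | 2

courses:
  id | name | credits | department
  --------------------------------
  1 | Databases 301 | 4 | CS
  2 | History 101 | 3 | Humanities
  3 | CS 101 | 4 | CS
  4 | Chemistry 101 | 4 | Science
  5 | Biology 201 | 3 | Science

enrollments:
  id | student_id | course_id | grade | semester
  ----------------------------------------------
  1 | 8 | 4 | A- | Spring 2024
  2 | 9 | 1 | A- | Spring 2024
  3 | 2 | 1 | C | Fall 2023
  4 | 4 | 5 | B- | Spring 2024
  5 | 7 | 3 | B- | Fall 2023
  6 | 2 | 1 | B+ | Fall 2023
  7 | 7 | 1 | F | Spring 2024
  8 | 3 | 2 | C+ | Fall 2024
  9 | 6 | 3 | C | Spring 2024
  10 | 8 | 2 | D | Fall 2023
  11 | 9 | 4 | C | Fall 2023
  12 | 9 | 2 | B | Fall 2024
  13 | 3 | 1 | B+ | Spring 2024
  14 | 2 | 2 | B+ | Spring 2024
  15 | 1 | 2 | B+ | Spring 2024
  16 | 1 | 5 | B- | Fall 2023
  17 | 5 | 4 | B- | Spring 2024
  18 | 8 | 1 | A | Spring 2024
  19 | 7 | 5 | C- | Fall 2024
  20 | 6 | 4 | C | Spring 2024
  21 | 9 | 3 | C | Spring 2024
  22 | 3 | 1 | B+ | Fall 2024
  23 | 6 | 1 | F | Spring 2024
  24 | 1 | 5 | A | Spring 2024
SELECT name, gpa FROM students ORDER BY gpa ASC LIMIT 5

Execution result:
name | gpa
Bob Miller | 2.27
Tina Johnson | 2.29
Eve Johnson | 2.36
Bob Johnson | 2.54
Mia Miller | 2.77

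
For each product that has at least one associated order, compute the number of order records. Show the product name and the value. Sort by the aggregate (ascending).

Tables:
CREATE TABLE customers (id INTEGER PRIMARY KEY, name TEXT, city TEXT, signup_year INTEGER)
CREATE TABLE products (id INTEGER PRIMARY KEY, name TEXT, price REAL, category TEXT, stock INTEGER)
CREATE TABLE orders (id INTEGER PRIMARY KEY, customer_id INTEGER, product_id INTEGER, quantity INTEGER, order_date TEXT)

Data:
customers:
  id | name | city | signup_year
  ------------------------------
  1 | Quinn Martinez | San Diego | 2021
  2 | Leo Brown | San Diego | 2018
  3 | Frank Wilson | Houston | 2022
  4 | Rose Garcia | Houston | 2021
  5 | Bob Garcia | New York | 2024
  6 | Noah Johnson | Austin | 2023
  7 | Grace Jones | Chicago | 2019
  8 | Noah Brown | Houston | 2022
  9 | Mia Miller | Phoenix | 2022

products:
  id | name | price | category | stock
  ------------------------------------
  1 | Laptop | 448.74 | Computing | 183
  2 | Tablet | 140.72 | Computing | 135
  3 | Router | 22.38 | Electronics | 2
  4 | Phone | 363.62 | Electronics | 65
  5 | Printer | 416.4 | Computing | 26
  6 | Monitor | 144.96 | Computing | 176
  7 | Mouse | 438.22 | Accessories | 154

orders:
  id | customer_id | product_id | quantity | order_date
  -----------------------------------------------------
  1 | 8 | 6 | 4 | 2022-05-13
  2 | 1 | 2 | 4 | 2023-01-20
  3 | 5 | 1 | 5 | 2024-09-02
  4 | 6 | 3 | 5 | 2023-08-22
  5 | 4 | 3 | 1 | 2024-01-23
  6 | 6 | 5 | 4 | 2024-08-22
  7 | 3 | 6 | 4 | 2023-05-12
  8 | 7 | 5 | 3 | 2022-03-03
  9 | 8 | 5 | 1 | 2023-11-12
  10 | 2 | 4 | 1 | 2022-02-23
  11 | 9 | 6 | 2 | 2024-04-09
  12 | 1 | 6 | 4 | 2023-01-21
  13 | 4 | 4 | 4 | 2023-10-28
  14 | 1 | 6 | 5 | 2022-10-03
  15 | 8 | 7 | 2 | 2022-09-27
SELECT p.name, COUNT(*) AS n FROM orders c JOIN products p ON c.product_id = p.id GROUP BY p.id, p.name ORDER BY n ASC

Execution result:
name | n
Laptop | 1
Tablet | 1
Mouse | 1
Router | 2
Phone | 2
Printer | 3
Monitor | 5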